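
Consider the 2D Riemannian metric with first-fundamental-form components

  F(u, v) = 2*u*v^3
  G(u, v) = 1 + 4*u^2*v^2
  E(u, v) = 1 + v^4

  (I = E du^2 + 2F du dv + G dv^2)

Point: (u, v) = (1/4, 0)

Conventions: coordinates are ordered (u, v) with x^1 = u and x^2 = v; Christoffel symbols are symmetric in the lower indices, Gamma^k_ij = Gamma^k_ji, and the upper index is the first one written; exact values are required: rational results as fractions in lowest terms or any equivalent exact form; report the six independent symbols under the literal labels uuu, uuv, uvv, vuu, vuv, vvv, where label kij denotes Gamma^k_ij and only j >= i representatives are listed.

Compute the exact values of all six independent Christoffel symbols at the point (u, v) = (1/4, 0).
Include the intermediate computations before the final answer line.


E = 1, F = 0, G = 1 at the point
E_u = 0, E_v = 0, F_u = 0, F_v = 0, G_u = 0, G_v = 0
EG - F^2 = 1;  g^inv = (1) * [[1, 0], [0, 1]]
first-kind symbols [ij,l] = (1/2)(d_i g_jl + d_j g_il - d_l g_ij): [uu,u] = E_u/2 = 0, [uu,v] = F_u - E_v/2 = 0, [uv,u] = E_v/2 = 0, [uv,v] = G_u/2 = 0, [vv,u] = F_v - G_u/2 = 0, [vv,v] = G_v/2 = 0
Gamma^u_ij = (G*[ij,u] - F*[ij,v])/(EG - F^2), Gamma^v_ij = (E*[ij,v] - F*[ij,u])/(EG - F^2)

Answer: Gamma_uuu = 0, Gamma_uuv = 0, Gamma_uvv = 0, Gamma_vuu = 0, Gamma_vuv = 0, Gamma_vvv = 0


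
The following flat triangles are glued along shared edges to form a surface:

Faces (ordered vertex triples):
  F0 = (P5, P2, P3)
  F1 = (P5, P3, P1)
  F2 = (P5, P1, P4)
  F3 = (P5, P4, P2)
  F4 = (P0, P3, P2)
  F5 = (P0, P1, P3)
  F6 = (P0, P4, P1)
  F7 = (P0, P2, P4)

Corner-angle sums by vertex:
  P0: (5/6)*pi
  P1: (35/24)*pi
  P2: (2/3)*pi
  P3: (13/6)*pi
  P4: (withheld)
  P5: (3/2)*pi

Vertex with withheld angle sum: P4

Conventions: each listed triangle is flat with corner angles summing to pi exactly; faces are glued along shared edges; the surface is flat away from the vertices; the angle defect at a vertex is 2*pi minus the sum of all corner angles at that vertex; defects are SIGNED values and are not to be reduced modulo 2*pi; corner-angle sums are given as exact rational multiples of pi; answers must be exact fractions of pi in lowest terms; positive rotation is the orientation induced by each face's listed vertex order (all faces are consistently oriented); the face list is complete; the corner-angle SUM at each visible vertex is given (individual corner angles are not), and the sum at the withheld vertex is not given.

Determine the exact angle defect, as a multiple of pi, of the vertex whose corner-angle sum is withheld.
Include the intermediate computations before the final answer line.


V = 6, E = 12, F = 8; chi = V - E + F = 2
Gauss-Bonnet: total defect = 2*pi*chi = 4*pi; visible defects sum to (27/8)*pi

Answer: defect(P4) = (5/8)*pi


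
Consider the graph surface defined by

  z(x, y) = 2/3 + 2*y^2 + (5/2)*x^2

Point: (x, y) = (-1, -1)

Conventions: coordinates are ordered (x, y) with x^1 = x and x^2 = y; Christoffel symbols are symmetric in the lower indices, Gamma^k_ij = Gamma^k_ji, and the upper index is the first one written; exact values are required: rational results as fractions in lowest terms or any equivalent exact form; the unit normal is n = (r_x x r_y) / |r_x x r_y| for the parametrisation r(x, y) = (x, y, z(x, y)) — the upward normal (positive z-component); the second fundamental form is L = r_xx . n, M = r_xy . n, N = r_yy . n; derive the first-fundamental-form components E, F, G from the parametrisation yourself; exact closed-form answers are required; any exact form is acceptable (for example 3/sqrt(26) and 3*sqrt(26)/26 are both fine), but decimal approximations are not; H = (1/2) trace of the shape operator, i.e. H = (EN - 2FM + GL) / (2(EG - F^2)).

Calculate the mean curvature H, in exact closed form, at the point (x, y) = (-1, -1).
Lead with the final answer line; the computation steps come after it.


Answer: H = 3*sqrt(42)/56

z_x = -5, z_y = -4, z_xx = 5, z_xy = 0, z_yy = 4
E = 26, F = 20, G = 17; answer radicand W^2 = 42
unnormalised second-form numerators: l = 5, m = 0, n = 4; L = l/sqrt(42), and similarly M = m/sqrt(W^2), N = n/sqrt(W^2)
H = (E*n - 2*F*m + G*l) / (2*(EG - F^2)*sqrt(W^2)); E*n - 2*F*m + G*l = 189, EG - F^2 = 42, so H = (9/4)/sqrt(42)


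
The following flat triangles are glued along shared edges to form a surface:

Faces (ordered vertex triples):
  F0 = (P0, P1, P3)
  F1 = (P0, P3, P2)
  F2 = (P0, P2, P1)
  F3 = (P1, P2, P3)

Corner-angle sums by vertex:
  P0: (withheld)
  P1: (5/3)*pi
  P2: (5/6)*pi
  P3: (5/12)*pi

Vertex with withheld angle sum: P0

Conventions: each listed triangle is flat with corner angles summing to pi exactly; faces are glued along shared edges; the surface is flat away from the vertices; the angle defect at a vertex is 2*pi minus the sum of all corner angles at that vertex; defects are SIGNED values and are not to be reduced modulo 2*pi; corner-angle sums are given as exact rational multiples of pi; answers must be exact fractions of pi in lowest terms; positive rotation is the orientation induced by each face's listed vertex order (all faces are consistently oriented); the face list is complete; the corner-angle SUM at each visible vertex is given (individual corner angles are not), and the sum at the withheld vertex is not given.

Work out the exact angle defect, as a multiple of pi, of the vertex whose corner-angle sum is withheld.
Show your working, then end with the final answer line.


V = 4, E = 6, F = 4; chi = V - E + F = 2
Gauss-Bonnet: total defect = 2*pi*chi = 4*pi; visible defects sum to (37/12)*pi

Answer: defect(P0) = (11/12)*pi


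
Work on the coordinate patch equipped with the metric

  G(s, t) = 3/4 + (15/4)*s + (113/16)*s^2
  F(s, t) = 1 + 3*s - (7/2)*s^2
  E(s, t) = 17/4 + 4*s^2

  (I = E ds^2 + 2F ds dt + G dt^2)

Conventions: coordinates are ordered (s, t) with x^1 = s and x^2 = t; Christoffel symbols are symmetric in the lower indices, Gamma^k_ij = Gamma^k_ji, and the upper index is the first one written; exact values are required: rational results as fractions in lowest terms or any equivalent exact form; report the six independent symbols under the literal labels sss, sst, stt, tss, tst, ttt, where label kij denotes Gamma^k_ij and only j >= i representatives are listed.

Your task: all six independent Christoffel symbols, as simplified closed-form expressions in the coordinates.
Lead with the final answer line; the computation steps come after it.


Answer: Gamma_sss = (240*s^3 + 2976*s^2 + 64*s - 192)/(1024*s^4 + 2304*s^3 + 1985*s^2 + 636*s + 140), Gamma_sst = (1582*s^3 - 936*s^2 - 812*s - 120)/(1024*s^4 + 2304*s^3 + 1985*s^2 + 636*s + 140), Gamma_stt = (-12769*s^3 - 10170*s^2 - 3156*s - 360)/(4096*s^4 + 9216*s^3 + 7940*s^2 + 2544*s + 560), Gamma_tss = (-896*s^3 - 2160*s + 816)/(1024*s^4 + 2304*s^3 + 1985*s^2 + 636*s + 140), Gamma_tst = (1808*s^3 + 480*s^2 + 1921*s + 510)/(1024*s^4 + 2304*s^3 + 1985*s^2 + 636*s + 140), Gamma_ttt = (-1582*s^3 + 936*s^2 + 812*s + 120)/(1024*s^4 + 2304*s^3 + 1985*s^2 + 636*s + 140)

E = 17/4 + 4*s^2; F = 1 + 3*s - (7/2)*s^2; G = 3/4 + (15/4)*s + (113/16)*s^2
Gamma^k_ij = (1/2) g^{kl} (d_i g_jl + d_j g_il - d_l g_ij), with g^inv = (1/(EG-F^2)) [[G, -F], [-F, E]]
first partials: E_s = 8*s, E_t = 0, F_s = 3 - 7*s, F_t = 0, G_s = 15/4 + (113/8)*s, G_t = 0
D = EG - F^2 = 35/16 + (159/16)*s + (1985/64)*s^2 + 36*s^3 + 16*s^4
expanded: Gamma^s_ss = (G E_s - 2F F_s + F E_t)/(2D), Gamma^s_st = (G E_t - F G_s)/(2D), Gamma^s_tt = (2G F_t - G G_s - F G_t)/(2D), Gamma^t_ss = (2E F_s - E E_t - F E_s)/(2D), Gamma^t_st = (E G_s - F E_t)/(2D), Gamma^t_tt = (E G_t - 2F F_t + F G_s)/(2D); substitute and cancel common factors


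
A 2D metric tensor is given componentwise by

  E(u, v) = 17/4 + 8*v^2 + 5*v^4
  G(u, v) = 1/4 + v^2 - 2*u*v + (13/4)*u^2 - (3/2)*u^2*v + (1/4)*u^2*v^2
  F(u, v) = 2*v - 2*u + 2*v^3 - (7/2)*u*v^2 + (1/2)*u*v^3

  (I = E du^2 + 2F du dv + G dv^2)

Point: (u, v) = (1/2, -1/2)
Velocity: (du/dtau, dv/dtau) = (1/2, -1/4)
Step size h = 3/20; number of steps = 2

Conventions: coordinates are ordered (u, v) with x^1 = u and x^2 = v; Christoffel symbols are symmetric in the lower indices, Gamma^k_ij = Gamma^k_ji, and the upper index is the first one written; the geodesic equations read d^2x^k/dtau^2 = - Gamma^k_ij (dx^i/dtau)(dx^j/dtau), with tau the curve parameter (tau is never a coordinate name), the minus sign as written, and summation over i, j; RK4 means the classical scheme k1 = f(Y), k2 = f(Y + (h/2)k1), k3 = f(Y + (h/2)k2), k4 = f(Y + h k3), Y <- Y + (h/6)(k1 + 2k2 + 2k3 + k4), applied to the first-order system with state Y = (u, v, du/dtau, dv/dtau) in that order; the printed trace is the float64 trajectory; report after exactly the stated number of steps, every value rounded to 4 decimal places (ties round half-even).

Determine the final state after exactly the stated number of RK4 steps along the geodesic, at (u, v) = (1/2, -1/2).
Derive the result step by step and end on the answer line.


f(Y) = (du/dtau, dv/dtau, -Gamma^u_ij Y'^i Y'^j, -Gamma^v_ij Y'^i Y'^j) with the Gammas evaluated at the stage position; h = 0.150000; intermediate values shown to 6 dp
step 0: u = 0.5000, v = -0.5000, du/dtau = 0.5000, dv/dtau = -0.2500
step 1:
  k1: at (u, v) = (0.500000, -0.500000), (du/dtau, dv/dtau) = (0.500000, -0.250000); Gamma_uuu = 1.077309, Gamma_uuv = -0.634036, Gamma_uvv = 0.435994, Gamma_vuu = 2.600402, Gamma_vuv = 0.400602, Gamma_vvv = -0.016566; k1 = (0.500000, -0.250000, -0.455086, -0.548914)
  k2: at (u, v) = (0.537500, -0.518750), (du/dtau, dv/dtau) = (0.465869, -0.291169); Gamma_uuu = 1.115117, Gamma_uuv = -0.681876, Gamma_uvv = 0.461130, Gamma_vuu = 2.569836, Gamma_vuv = 0.317888, Gamma_vvv = 0.019128; k2 = (0.465869, -0.291169, -0.466100, -0.473122)
  k3: at (u, v) = (0.534940, -0.521838), (du/dtau, dv/dtau) = (0.465043, -0.285484); Gamma_uuu = 1.139139, Gamma_uuv = -0.693941, Gamma_uvv = 0.468031, Gamma_vuu = 2.629438, Gamma_vuv = 0.297877, Gamma_vvv = 0.031015; k3 = (0.465043, -0.285484, -0.468759, -0.492088)
  k4: at (u, v) = (0.569756, -0.542823), (du/dtau, dv/dtau) = (0.429686, -0.323813); Gamma_uuu = 1.191950, Gamma_uuv = -0.751914, Gamma_uvv = 0.501082, Gamma_vuu = 2.640785, Gamma_vuv = 0.203746, Gamma_vvv = 0.076778; k4 = (0.429686, -0.323813, -0.481851, -0.438922)
  Y <- Y + (h/6)(k1 + 2k2 + 2k3 + k4): u = 0.5698, v = -0.5432, du/dtau = 0.4298, dv/dtau = -0.3230
step 2:
  k1: at (u, v) = (0.569788, -0.543178), (du/dtau, dv/dtau) = (0.429834, -0.322956); Gamma_uuu = 1.194020, Gamma_uuv = -0.753164, Gamma_uvv = 0.501808, Gamma_vuu = 2.645049, Gamma_vuv = 0.201713, Gamma_vvv = 0.077944; k1 = (0.429834, -0.322956, -0.482047, -0.440818)
  k2: at (u, v) = (0.602025, -0.567400), (du/dtau, dv/dtau) = (0.393680, -0.356018); Gamma_uuu = 1.268453, Gamma_uuv = -0.824525, Gamma_uvv = 0.544602, Gamma_vuu = 2.709856, Gamma_vuv = 0.090406, Gamma_vvv = 0.136945; k2 = (0.393680, -0.356018, -0.496744, -0.412000)
  k3: at (u, v) = (0.599314, -0.569879), (du/dtau, dv/dtau) = (0.392578, -0.353856); Gamma_uuu = 1.289651, Gamma_uuv = -0.834818, Gamma_uvv = 0.550527, Gamma_vuu = 2.760860, Gamma_vuv = 0.073328, Gamma_vvv = 0.147369; k3 = (0.392578, -0.353856, -0.499631, -0.423576)
  k4: at (u, v) = (0.628674, -0.596256), (du/dtau, dv/dtau) = (0.354889, -0.386493); Gamma_uuu = 1.381410, Gamma_uuv = -0.916029, Gamma_uvv = 0.600713, Gamma_vuu = 2.866972, Gamma_vuv = -0.050368, Gamma_vvv = 0.216629; k4 = (0.354889, -0.386493, -0.515005, -0.407261)
  Y <- Y + (h/6)(k1 + 2k2 + 2k3 + k4): u = 0.6287, v = -0.5964, du/dtau = 0.3551, dv/dtau = -0.3859

Answer: u = 0.6287, v = -0.5964, du/dtau = 0.3551, dv/dtau = -0.3859


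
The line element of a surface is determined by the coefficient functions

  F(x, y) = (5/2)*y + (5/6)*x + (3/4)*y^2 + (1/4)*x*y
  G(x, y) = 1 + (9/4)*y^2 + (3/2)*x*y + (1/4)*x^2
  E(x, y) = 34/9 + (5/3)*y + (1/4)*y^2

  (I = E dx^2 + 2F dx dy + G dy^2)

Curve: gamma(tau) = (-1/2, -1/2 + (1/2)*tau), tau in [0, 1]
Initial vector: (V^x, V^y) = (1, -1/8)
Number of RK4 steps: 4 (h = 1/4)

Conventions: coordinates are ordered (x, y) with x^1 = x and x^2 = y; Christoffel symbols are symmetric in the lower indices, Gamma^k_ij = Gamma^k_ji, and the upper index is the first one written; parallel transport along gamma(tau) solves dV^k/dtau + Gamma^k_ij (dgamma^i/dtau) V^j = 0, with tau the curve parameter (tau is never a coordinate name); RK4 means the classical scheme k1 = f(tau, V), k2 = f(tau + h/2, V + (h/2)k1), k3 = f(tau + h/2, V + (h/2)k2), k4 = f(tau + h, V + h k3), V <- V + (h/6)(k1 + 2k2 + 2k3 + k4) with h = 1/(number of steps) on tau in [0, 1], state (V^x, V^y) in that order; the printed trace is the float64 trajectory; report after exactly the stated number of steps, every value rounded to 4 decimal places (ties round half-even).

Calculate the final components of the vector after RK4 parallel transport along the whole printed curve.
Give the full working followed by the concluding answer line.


gamma'(tau) = (0, 1/2); f(tau, V)^k = -Gamma^k_ij(gamma(tau)) gamma'^i(tau) V^j; h = 1/4; intermediate values shown to 6 dp
curve data and Christoffel symbols at the stage parameters:
  tau = 0.000000: gamma = (-0.500000, -0.500000), gamma' = (0.000000, 0.500000); Gamma_xxx = 0.000000, Gamma_xxy = 0.176776, Gamma_xyy = 0.530329, Gamma_yxx = 0.000000, Gamma_yxy = -0.124783, Gamma_yyy = -0.374350
  tau = 0.125000: gamma = (-0.500000, -0.437500), gamma' = (0.000000, 0.500000); Gamma_xxx = 0.000000, Gamma_xxy = 0.184789, Gamma_xyy = 0.554368, Gamma_yxx = 0.000000, Gamma_yxy = -0.115659, Gamma_yyy = -0.346978
  tau = 0.250000: gamma = (-0.500000, -0.375000), gamma' = (0.000000, 0.500000); Gamma_xxx = 0.000000, Gamma_xxy = 0.192195, Gamma_xyy = 0.576585, Gamma_yxx = 0.000000, Gamma_yxy = -0.105572, Gamma_yyy = -0.316716
  tau = 0.375000: gamma = (-0.500000, -0.312500), gamma' = (0.000000, 0.500000); Gamma_xxx = 0.000000, Gamma_xxy = 0.198846, Gamma_xyy = 0.596537, Gamma_yxx = 0.000000, Gamma_yxy = -0.094623, Gamma_yyy = -0.283869
  tau = 0.500000: gamma = (-0.500000, -0.250000), gamma' = (0.000000, 0.500000); Gamma_xxx = 0.000000, Gamma_xxy = 0.204608, Gamma_xyy = 0.613825, Gamma_yxx = 0.000000, Gamma_yxy = -0.082949, Gamma_yyy = -0.248848
  tau = 0.625000: gamma = (-0.500000, -0.187500), gamma' = (0.000000, 0.500000); Gamma_xxx = 0.000000, Gamma_xxy = 0.209371, Gamma_xyy = 0.628113, Gamma_yxx = 0.000000, Gamma_yxy = -0.070715, Gamma_yyy = -0.212144
  tau = 0.750000: gamma = (-0.500000, -0.125000), gamma' = (0.000000, 0.500000); Gamma_xxx = 0.000000, Gamma_xxy = 0.213050, Gamma_xyy = 0.639151, Gamma_yxx = 0.000000, Gamma_yxy = -0.058105, Gamma_yyy = -0.174314
  tau = 0.875000: gamma = (-0.500000, -0.062500), gamma' = (0.000000, 0.500000); Gamma_xxx = 0.000000, Gamma_xxy = 0.215598, Gamma_xyy = 0.646793, Gamma_yxx = 0.000000, Gamma_yxy = -0.045317, Gamma_yyy = -0.135950
  tau = 1.000000: gamma = (-0.500000, 0.000000), gamma' = (0.000000, 0.500000); Gamma_xxx = 0.000000, Gamma_xxy = 0.216998, Gamma_xyy = 0.650995, Gamma_yxx = 0.000000, Gamma_yxy = -0.032550, Gamma_yyy = -0.097649
step 0: V^x = 1.0000, V^y = -0.1250
step 1: k1 = (-0.055243, 0.038995), k2 = (-0.058460, 0.036590), k3 = (-0.058339, 0.036514), k4 = (-0.061291, 0.033667); V <- V + (h/6)(k1 + 2k2 + 2k3 + k4): V^x = 0.9854, V^y = -0.1159
step 2: k1 = (-0.061288, 0.033665), k2 = (-0.063902, 0.030409), k3 = (-0.063749, 0.030335), k4 = (-0.065944, 0.026734); V <- V + (h/6)(k1 + 2k2 + 2k3 + k4): V^x = 0.9695, V^y = -0.1083
step 3: k1 = (-0.065942, 0.026733), k2 = (-0.067663, 0.022853), k3 = (-0.067489, 0.022794), k4 = (-0.068686, 0.018733); V <- V + (h/6)(k1 + 2k2 + 2k3 + k4): V^x = 0.9526, V^y = -0.1026
step 4: k1 = (-0.068686, 0.018733), k2 = (-0.069339, 0.014575), k3 = (-0.069162, 0.014537), k4 = (-0.069266, 0.010390); V <- V + (h/6)(k1 + 2k2 + 2k3 + k4): V^x = 0.9353, V^y = -0.0990

Answer: V^x = 0.9353, V^y = -0.0990


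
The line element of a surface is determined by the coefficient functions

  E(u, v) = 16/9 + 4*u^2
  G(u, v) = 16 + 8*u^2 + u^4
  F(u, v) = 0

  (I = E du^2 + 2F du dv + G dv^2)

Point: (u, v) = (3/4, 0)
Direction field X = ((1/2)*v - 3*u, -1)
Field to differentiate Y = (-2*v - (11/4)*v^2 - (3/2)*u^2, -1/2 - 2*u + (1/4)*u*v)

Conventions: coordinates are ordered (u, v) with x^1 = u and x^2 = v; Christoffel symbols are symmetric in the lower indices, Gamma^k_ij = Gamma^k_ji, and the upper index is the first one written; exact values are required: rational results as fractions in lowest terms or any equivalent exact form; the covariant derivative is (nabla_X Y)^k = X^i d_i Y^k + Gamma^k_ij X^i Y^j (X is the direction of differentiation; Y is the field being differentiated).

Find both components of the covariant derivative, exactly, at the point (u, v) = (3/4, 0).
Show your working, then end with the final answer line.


E = 145/36, F = 0, G = 5329/256 at the point
E_u = 6, E_v = 0, F_u = 0, F_v = 0, G_u = 219/16, G_v = 0
EG - F^2 = 772705/9216;  g^inv = (9216/772705) * [[5329/256, 0], [0, 145/36]]
first-kind symbols [ij,l] = (1/2)(d_i g_jl + d_j g_il - d_l g_ij): [uu,u] = E_u/2 = 3, [uu,v] = F_u - E_v/2 = 0, [uv,u] = E_v/2 = 0, [uv,v] = G_u/2 = 219/32, [vv,u] = F_v - G_u/2 = -219/32, [vv,v] = G_v/2 = 0
Gamma^u_ij = (G*[ij,u] - F*[ij,v])/(EG - F^2), Gamma^v_ij = (E*[ij,v] - F*[ij,u])/(EG - F^2)
Gamma_uuu = 108/145, Gamma_uuv = 0, Gamma_uvv = -1971/1160, Gamma_vuu = 0, Gamma_vuv = 24/73, Gamma_vvv = 0
X = (-9/4, -1), Y = (-27/32, -2) at the point

Answer: (nabla_X Y)^u = 23563/4640, (nabla_X Y)^v = 7089/1168


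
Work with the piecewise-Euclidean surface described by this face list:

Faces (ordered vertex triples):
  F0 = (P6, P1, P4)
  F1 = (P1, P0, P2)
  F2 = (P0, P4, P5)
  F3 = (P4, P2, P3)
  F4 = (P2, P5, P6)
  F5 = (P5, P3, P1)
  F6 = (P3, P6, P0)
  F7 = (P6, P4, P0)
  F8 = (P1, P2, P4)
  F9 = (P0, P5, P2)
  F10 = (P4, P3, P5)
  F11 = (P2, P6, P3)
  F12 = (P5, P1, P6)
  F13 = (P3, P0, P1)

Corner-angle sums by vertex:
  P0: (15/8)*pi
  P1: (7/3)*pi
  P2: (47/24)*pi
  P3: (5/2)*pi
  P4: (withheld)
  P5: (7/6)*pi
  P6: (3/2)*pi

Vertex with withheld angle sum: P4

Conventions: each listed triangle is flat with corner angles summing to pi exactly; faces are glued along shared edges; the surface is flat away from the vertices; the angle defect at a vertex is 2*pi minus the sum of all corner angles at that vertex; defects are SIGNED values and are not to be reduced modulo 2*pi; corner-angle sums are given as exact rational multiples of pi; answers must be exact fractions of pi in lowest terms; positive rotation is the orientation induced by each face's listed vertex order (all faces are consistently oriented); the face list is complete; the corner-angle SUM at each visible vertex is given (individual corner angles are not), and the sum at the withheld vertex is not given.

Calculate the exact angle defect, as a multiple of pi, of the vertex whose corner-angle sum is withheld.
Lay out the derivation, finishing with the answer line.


V = 7, E = 21, F = 14; chi = V - E + F = 0
Gauss-Bonnet: total defect = 2*pi*chi = 0; visible defects sum to (2/3)*pi

Answer: defect(P4) = (-2/3)*pi


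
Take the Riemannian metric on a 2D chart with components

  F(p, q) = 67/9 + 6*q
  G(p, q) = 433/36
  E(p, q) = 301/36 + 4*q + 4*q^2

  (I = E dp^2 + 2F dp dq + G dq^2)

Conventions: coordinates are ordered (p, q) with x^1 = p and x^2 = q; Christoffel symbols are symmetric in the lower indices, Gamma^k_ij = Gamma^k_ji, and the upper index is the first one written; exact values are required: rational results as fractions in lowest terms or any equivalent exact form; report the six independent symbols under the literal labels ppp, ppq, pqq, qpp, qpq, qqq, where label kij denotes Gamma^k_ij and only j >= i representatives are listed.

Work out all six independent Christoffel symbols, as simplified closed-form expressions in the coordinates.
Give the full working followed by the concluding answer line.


E = 301/36 + 4*q + 4*q^2; F = 67/9 + 6*q; G = 433/36
Gamma^k_ij = (1/2) g^{kl} (d_i g_jl + d_j g_il - d_l g_ij), with g^inv = (1/(EG-F^2)) [[G, -F], [-F, E]]
first partials: E_p = 0, E_q = 4 + 8*q, F_p = 0, F_q = 6, G_p = 0, G_q = 0
D = EG - F^2 = 2167/48 - (371/9)*q + (109/9)*q^2
expanded: Gamma^p_pp = (G E_p - 2F F_p + F E_q)/(2D), Gamma^p_pq = (G E_q - F G_p)/(2D), Gamma^p_qq = (2G F_q - G G_p - F G_q)/(2D), Gamma^q_pp = (2E F_p - E E_q - F E_p)/(2D), Gamma^q_pq = (E G_p - F E_q)/(2D), Gamma^q_qq = (E G_q - 2F F_q + F G_p)/(2D); substitute and cancel common factors

Answer: Gamma_ppp = (3456*q^2 + 6016*q + 2144)/(1744*q^2 - 5936*q + 6501), Gamma_ppq = (6928*q + 3464)/(1744*q^2 - 5936*q + 6501), Gamma_pqq = 10392/(1744*q^2 - 5936*q + 6501), Gamma_qpp = (-2304*q^3 - 3456*q^2 - 5968*q - 2408)/(1744*q^2 - 5936*q + 6501), Gamma_qpq = (-3456*q^2 - 6016*q - 2144)/(1744*q^2 - 5936*q + 6501), Gamma_qqq = (-5184*q - 6432)/(1744*q^2 - 5936*q + 6501)


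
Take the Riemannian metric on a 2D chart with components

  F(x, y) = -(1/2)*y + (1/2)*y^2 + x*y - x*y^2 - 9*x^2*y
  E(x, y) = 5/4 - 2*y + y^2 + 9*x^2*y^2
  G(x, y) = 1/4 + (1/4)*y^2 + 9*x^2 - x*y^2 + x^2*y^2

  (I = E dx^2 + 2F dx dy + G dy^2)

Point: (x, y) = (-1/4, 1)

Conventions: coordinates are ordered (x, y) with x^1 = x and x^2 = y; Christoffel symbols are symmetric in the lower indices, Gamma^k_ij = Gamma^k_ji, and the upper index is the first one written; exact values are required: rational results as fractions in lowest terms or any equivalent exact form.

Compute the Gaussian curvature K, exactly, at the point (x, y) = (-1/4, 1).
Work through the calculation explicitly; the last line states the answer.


E = 13/16, F = -9/16, G = 11/8, EG - F^2 = 205/256 at the point
E_x = -9/2, E_y = 9/8, F_x = 9/2, F_y = 3/16, G_x = -6, G_y = 9/8
E_yy = 25/8, F_xy = 7/2, G_xx = 20
The intrinsic route: Brioschi's K = (det M1 - det M2)/(EG - F^2)^2.
M1 = [[-E_yy/2 + F_xy - G_xx/2, E_x/2, F_x - E_y/2], [F_y - G_x/2, E, F], [G_y/2, F, G]] = [[-129/16, -9/4, 63/16], [51/16, 13/16, -9/16], [9/16, -9/16, 11/8]]; det M1 = -19425/4096
M2 = [[0, E_y/2, G_x/2], [E_y/2, E, F], [G_x/2, F, G]] = [[0, 9/16, -3], [9/16, 13/16, -9/16], [-3, -9/16, 11/8]]; det M2 = -11979/2048
det M1 - det M2 = 4533/4096; K = 4533/4096 / (205/256)^2 = 72528/42025

Answer: K = 72528/42025


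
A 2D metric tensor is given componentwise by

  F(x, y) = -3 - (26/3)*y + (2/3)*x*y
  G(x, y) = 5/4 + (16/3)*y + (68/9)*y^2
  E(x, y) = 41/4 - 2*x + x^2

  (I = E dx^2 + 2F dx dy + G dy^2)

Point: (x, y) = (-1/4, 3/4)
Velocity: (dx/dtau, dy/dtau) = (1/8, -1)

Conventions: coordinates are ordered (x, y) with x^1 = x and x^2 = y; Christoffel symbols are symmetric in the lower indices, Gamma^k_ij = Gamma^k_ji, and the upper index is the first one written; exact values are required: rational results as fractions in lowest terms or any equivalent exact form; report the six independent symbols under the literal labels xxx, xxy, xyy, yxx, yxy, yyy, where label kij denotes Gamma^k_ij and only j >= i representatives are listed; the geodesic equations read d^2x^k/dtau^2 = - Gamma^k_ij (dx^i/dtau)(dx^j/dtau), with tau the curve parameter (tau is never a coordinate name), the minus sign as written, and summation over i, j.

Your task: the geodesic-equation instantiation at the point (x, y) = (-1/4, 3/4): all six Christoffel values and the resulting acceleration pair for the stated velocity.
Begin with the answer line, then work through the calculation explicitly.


Answer: Gamma_xxx = -452/645, Gamma_xxy = 0, Gamma_xyy = -712/1935, Gamma_yxx = -424/645, Gamma_yxy = 0, Gamma_yyy = 976/1935; accelerations (d^2x/dtau^2, d^2y/dtau^2) = (11731/30960, -7649/15480)

E = 173/16, F = -77/8, G = 19/2 at the point
E_x = -5/2, E_y = 0, F_x = 1/2, F_y = -53/6, G_x = 0, G_y = 50/3
EG - F^2 = 645/64;  g^inv = (64/645) * [[19/2, 77/8], [77/8, 173/16]]
first-kind symbols [ij,l] = (1/2)(d_i g_jl + d_j g_il - d_l g_ij): [xx,x] = E_x/2 = -5/4, [xx,y] = F_x - E_y/2 = 1/2, [xy,x] = E_y/2 = 0, [xy,y] = G_x/2 = 0, [yy,x] = F_y - G_x/2 = -53/6, [yy,y] = G_y/2 = 25/3
Gamma^x_ij = (G*[ij,x] - F*[ij,y])/(EG - F^2), Gamma^y_ij = (E*[ij,y] - F*[ij,x])/(EG - F^2)
Gamma_xxx = -452/645, Gamma_xxy = 0, Gamma_xyy = -712/1935, Gamma_yxx = -424/645, Gamma_yxy = 0, Gamma_yyy = 976/1935
d^2x/dtau^2 = -(Gamma_xxx*(1/8)^2 + 2*Gamma_xxy*(1/8)*(-1) + Gamma_xyy*(-1)^2) = 11731/30960
d^2y/dtau^2 = -(Gamma_yxx*(1/8)^2 + 2*Gamma_yxy*(1/8)*(-1) + Gamma_yyy*(-1)^2) = -7649/15480


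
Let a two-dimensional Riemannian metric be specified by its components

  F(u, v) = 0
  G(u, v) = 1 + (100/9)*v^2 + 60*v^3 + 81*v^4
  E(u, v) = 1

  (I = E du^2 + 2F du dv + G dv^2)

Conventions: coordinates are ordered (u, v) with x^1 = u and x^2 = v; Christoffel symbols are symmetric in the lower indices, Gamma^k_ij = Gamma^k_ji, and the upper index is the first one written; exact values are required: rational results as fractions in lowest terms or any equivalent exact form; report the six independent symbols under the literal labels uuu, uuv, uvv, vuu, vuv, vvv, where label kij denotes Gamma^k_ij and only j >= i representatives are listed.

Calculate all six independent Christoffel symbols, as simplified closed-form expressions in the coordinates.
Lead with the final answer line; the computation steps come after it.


Answer: Gamma_uuu = 0, Gamma_uuv = 0, Gamma_uvv = 0, Gamma_vuu = 0, Gamma_vuv = 0, Gamma_vvv = (1458*v^3 + 810*v^2 + 100*v)/(729*v^4 + 540*v^3 + 100*v^2 + 9)

E = 1; F = 0; G = 1 + (100/9)*v^2 + 60*v^3 + 81*v^4
Gamma^k_ij = (1/2) g^{kl} (d_i g_jl + d_j g_il - d_l g_ij), with g^inv = (1/(EG-F^2)) [[G, -F], [-F, E]]
first partials: E_u = 0, E_v = 0, F_u = 0, F_v = 0, G_u = 0, G_v = (200/9)*v + 180*v^2 + 324*v^3
D = EG - F^2 = 1 + (100/9)*v^2 + 60*v^3 + 81*v^4
expanded: Gamma^u_uu = (G E_u - 2F F_u + F E_v)/(2D), Gamma^u_uv = (G E_v - F G_u)/(2D), Gamma^u_vv = (2G F_v - G G_u - F G_v)/(2D), Gamma^v_uu = (2E F_u - E E_v - F E_u)/(2D), Gamma^v_uv = (E G_u - F E_v)/(2D), Gamma^v_vv = (E G_v - 2F F_v + F G_u)/(2D); substitute and cancel common factors


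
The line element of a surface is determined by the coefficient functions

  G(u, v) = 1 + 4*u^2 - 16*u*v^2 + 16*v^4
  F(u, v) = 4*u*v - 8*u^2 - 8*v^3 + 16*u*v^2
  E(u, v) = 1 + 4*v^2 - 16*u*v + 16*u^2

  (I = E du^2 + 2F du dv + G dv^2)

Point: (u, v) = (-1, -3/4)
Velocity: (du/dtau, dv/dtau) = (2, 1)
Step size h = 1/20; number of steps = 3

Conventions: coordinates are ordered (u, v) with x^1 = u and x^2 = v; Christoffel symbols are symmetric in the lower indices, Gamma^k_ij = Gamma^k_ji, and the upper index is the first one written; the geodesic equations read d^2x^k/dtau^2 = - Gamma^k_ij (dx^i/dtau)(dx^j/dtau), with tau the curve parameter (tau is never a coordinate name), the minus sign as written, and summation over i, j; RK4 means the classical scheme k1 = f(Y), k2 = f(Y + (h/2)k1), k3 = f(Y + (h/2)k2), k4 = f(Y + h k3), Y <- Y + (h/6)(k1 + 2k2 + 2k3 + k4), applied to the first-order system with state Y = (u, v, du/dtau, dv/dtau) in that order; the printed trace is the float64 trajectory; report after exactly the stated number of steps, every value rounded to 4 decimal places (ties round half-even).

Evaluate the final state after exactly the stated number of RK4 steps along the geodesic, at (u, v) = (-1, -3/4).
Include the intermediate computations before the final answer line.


f(Y) = (du/dtau, dv/dtau, -Gamma^u_ij Y'^i Y'^j, -Gamma^v_ij Y'^i Y'^j) with the Gammas evaluated at the stage position; h = 0.050000; intermediate values shown to 6 dp
step 0: u = -1.0000, v = -0.7500, du/dtau = 2.0000, dv/dtau = 1.0000
step 1:
  k1: at (u, v) = (-1.000000, -0.750000), (du/dtau, dv/dtau) = (2.000000, 1.000000); Gamma_uuu = -0.395062, Gamma_uuv = 0.197531, Gamma_uvv = 0.592593, Gamma_vuu = 0.671605, Gamma_vuv = -0.335802, Gamma_vvv = -1.007407; k1 = (2.000000, 1.000000, 0.197531, -0.335802)
  k2: at (u, v) = (-0.950000, -0.725000), (du/dtau, dv/dtau) = (2.004938, 0.991605); Gamma_uuu = -0.416990, Gamma_uuv = 0.208495, Gamma_uvv = 0.604636, Gamma_vuu = 0.710214, Gamma_vuv = -0.355107, Gamma_vvv = -1.029810; k2 = (2.004938, 0.991605, 0.252660, -0.430329)
  k3: at (u, v) = (-0.949877, -0.725210), (du/dtau, dv/dtau) = (2.006317, 0.989242); Gamma_uuu = -0.416764, Gamma_uuv = 0.208382, Gamma_uvv = 0.604482, Gamma_vuu = 0.710276, Gamma_vuv = -0.355138, Gamma_vvv = -1.030199; k3 = (2.006317, 0.989242, 0.258891, -0.441220)
  k4: at (u, v) = (-0.899684, -0.700538), (du/dtau, dv/dtau) = (2.012945, 0.977939); Gamma_uuu = -0.439857, Gamma_uuv = 0.219929, Gamma_uvv = 0.616273, Gamma_vuu = 0.753032, Gamma_vuv = -0.376516, Gamma_vvv = -1.055056; k4 = (2.012945, 0.977939, 0.327020, -0.559856)
  Y <- Y + (h/6)(k1 + 2k2 + 2k3 + k4): u = -0.8997, v = -0.7005, du/dtau = 2.0129, dv/dtau = 0.9780
step 2:
  k1: at (u, v) = (-0.899705, -0.700503), (du/dtau, dv/dtau) = (2.012897, 0.978010); Gamma_uuu = -0.439898, Gamma_uuv = 0.219949, Gamma_uvv = 0.616300, Gamma_vuu = 0.753020, Gamma_vuv = -0.376510, Gamma_vvv = -1.054986; k1 = (2.012897, 0.978010, 0.326867, -0.559533)
  k2: at (u, v) = (-0.849382, -0.676053), (du/dtau, dv/dtau) = (2.021069, 0.964022); Gamma_uuu = -0.464258, Gamma_uuv = 0.232129, Gamma_uvv = 0.627726, Gamma_vuu = 0.800527, Gamma_vuv = -0.400264, Gamma_vvv = -1.082397; k2 = (2.021069, 0.964022, 0.408454, -0.704304)
  k3: at (u, v) = (-0.849178, -0.676403), (du/dtau, dv/dtau) = (2.023108, 0.960403); Gamma_uuu = -0.463802, Gamma_uuv = 0.231901, Gamma_uvv = 0.627433, Gamma_vuu = 0.800670, Gamma_vuv = -0.400335, Gamma_vvv = -1.083150; k3 = (2.023108, 0.960403, 0.418431, -0.722346)
  k4: at (u, v) = (-0.798549, -0.652483), (du/dtau, dv/dtau) = (2.033819, 0.941893); Gamma_uuu = -0.488823, Gamma_uuv = 0.244412, Gamma_uvv = 0.637898, Gamma_vuu = 0.853857, Gamma_vuv = -0.426929, Gamma_vvv = -1.114255; k4 = (2.033819, 0.941893, 0.519649, -0.907703)
  Y <- Y + (h/6)(k1 + 2k2 + 2k3 + k4): u = -0.7986, v = -0.6524, du/dtau = 2.0337, dv/dtau = 0.9420
step 3:
  k1: at (u, v) = (-0.798579, -0.652430), (du/dtau, dv/dtau) = (2.033733, 0.942006); Gamma_uuu = -0.488900, Gamma_uuv = 0.244450, Gamma_uvv = 0.637946, Gamma_vuu = 0.853833, Gamma_vuv = -0.426917, Gamma_vvv = -1.114133; k1 = (2.033733, 0.942006, 0.519397, -0.907096)
  k2: at (u, v) = (-0.747736, -0.628880), (du/dtau, dv/dtau) = (2.046718, 0.919328); Gamma_uuu = -0.514507, Gamma_uuv = 0.257254, Gamma_uvv = 0.647127, Gamma_vuu = 0.913557, Gamma_vuv = -0.456778, Gamma_vvv = -1.149035; k2 = (2.046718, 0.919328, 0.640270, -1.136860)
  k3: at (u, v) = (-0.747411, -0.629447), (du/dtau, dv/dtau) = (2.049740, 0.913584); Gamma_uuu = -0.513589, Gamma_uuv = 0.256794, Gamma_uvv = 0.646554, Gamma_vuu = 0.913862, Gamma_vuv = -0.456931, Gamma_vvv = -1.150455; k3 = (2.049740, 0.913584, 0.656420, -1.168010)
  k4: at (u, v) = (-0.696092, -0.606751), (du/dtau, dv/dtau) = (2.066554, 0.883605); Gamma_uuu = -0.538220, Gamma_uuv = 0.269110, Gamma_uvv = 0.653131, Gamma_vuu = 0.981545, Gamma_vuv = -0.490773, Gamma_vvv = -1.191107; k4 = (2.066554, 0.883605, 0.805809, -1.469545)
  Y <- Y + (h/6)(k1 + 2k2 + 2k3 + k4): u = -0.6961, v = -0.6067, du/dtau = 2.0664, dv/dtau = 0.8838

Answer: u = -0.6961, v = -0.6067, du/dtau = 2.0664, dv/dtau = 0.8838


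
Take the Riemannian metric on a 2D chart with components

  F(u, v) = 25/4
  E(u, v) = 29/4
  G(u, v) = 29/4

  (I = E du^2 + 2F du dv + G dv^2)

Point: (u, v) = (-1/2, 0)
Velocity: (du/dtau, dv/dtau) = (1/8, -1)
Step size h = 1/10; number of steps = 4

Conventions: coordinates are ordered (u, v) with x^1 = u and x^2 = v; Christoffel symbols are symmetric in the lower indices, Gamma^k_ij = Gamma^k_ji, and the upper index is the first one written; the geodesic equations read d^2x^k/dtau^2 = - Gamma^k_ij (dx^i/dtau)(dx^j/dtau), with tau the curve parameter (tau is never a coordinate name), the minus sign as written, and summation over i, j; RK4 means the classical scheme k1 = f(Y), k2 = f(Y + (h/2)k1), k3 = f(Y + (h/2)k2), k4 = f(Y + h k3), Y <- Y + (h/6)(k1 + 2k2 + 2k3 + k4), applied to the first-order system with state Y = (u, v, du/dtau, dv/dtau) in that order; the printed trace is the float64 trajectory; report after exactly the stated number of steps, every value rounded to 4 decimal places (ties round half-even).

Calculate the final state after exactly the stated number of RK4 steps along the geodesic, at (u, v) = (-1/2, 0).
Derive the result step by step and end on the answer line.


f(Y) = (du/dtau, dv/dtau, -Gamma^u_ij Y'^i Y'^j, -Gamma^v_ij Y'^i Y'^j) with the Gammas evaluated at the stage position; h = 0.100000; intermediate values shown to 6 dp
step 0: u = -0.5000, v = 0.0000, du/dtau = 0.1250, dv/dtau = -1.0000
step 1:
  k1: at (u, v) = (-0.500000, 0.000000), (du/dtau, dv/dtau) = (0.125000, -1.000000); Gamma_uuu = 0.000000, Gamma_uuv = 0.000000, Gamma_uvv = 0.000000, Gamma_vuu = 0.000000, Gamma_vuv = 0.000000, Gamma_vvv = 0.000000; k1 = (0.125000, -1.000000, 0.000000, 0.000000)
  k2: at (u, v) = (-0.493750, -0.050000), (du/dtau, dv/dtau) = (0.125000, -1.000000); Gamma_uuu = 0.000000, Gamma_uuv = 0.000000, Gamma_uvv = 0.000000, Gamma_vuu = 0.000000, Gamma_vuv = 0.000000, Gamma_vvv = 0.000000; k2 = (0.125000, -1.000000, 0.000000, 0.000000)
  k3: at (u, v) = (-0.493750, -0.050000), (du/dtau, dv/dtau) = (0.125000, -1.000000); Gamma_uuu = 0.000000, Gamma_uuv = 0.000000, Gamma_uvv = 0.000000, Gamma_vuu = 0.000000, Gamma_vuv = 0.000000, Gamma_vvv = 0.000000; k3 = (0.125000, -1.000000, 0.000000, 0.000000)
  k4: at (u, v) = (-0.487500, -0.100000), (du/dtau, dv/dtau) = (0.125000, -1.000000); Gamma_uuu = 0.000000, Gamma_uuv = 0.000000, Gamma_uvv = 0.000000, Gamma_vuu = 0.000000, Gamma_vuv = 0.000000, Gamma_vvv = 0.000000; k4 = (0.125000, -1.000000, 0.000000, 0.000000)
  Y <- Y + (h/6)(k1 + 2k2 + 2k3 + k4): u = -0.4875, v = -0.1000, du/dtau = 0.1250, dv/dtau = -1.0000
step 2:
  k1: at (u, v) = (-0.487500, -0.100000), (du/dtau, dv/dtau) = (0.125000, -1.000000); Gamma_uuu = 0.000000, Gamma_uuv = 0.000000, Gamma_uvv = 0.000000, Gamma_vuu = 0.000000, Gamma_vuv = 0.000000, Gamma_vvv = 0.000000; k1 = (0.125000, -1.000000, 0.000000, 0.000000)
  k2: at (u, v) = (-0.481250, -0.150000), (du/dtau, dv/dtau) = (0.125000, -1.000000); Gamma_uuu = 0.000000, Gamma_uuv = 0.000000, Gamma_uvv = 0.000000, Gamma_vuu = 0.000000, Gamma_vuv = 0.000000, Gamma_vvv = 0.000000; k2 = (0.125000, -1.000000, 0.000000, 0.000000)
  k3: at (u, v) = (-0.481250, -0.150000), (du/dtau, dv/dtau) = (0.125000, -1.000000); Gamma_uuu = 0.000000, Gamma_uuv = 0.000000, Gamma_uvv = 0.000000, Gamma_vuu = 0.000000, Gamma_vuv = 0.000000, Gamma_vvv = 0.000000; k3 = (0.125000, -1.000000, 0.000000, 0.000000)
  k4: at (u, v) = (-0.475000, -0.200000), (du/dtau, dv/dtau) = (0.125000, -1.000000); Gamma_uuu = 0.000000, Gamma_uuv = 0.000000, Gamma_uvv = 0.000000, Gamma_vuu = 0.000000, Gamma_vuv = 0.000000, Gamma_vvv = 0.000000; k4 = (0.125000, -1.000000, 0.000000, 0.000000)
  Y <- Y + (h/6)(k1 + 2k2 + 2k3 + k4): u = -0.4750, v = -0.2000, du/dtau = 0.1250, dv/dtau = -1.0000
step 3:
  k1: at (u, v) = (-0.475000, -0.200000), (du/dtau, dv/dtau) = (0.125000, -1.000000); Gamma_uuu = 0.000000, Gamma_uuv = 0.000000, Gamma_uvv = 0.000000, Gamma_vuu = 0.000000, Gamma_vuv = 0.000000, Gamma_vvv = 0.000000; k1 = (0.125000, -1.000000, 0.000000, 0.000000)
  k2: at (u, v) = (-0.468750, -0.250000), (du/dtau, dv/dtau) = (0.125000, -1.000000); Gamma_uuu = 0.000000, Gamma_uuv = 0.000000, Gamma_uvv = 0.000000, Gamma_vuu = 0.000000, Gamma_vuv = 0.000000, Gamma_vvv = 0.000000; k2 = (0.125000, -1.000000, 0.000000, 0.000000)
  k3: at (u, v) = (-0.468750, -0.250000), (du/dtau, dv/dtau) = (0.125000, -1.000000); Gamma_uuu = 0.000000, Gamma_uuv = 0.000000, Gamma_uvv = 0.000000, Gamma_vuu = 0.000000, Gamma_vuv = 0.000000, Gamma_vvv = 0.000000; k3 = (0.125000, -1.000000, 0.000000, 0.000000)
  k4: at (u, v) = (-0.462500, -0.300000), (du/dtau, dv/dtau) = (0.125000, -1.000000); Gamma_uuu = 0.000000, Gamma_uuv = 0.000000, Gamma_uvv = 0.000000, Gamma_vuu = 0.000000, Gamma_vuv = 0.000000, Gamma_vvv = 0.000000; k4 = (0.125000, -1.000000, 0.000000, 0.000000)
  Y <- Y + (h/6)(k1 + 2k2 + 2k3 + k4): u = -0.4625, v = -0.3000, du/dtau = 0.1250, dv/dtau = -1.0000
step 4:
  k1: at (u, v) = (-0.462500, -0.300000), (du/dtau, dv/dtau) = (0.125000, -1.000000); Gamma_uuu = 0.000000, Gamma_uuv = 0.000000, Gamma_uvv = 0.000000, Gamma_vuu = 0.000000, Gamma_vuv = 0.000000, Gamma_vvv = 0.000000; k1 = (0.125000, -1.000000, 0.000000, 0.000000)
  k2: at (u, v) = (-0.456250, -0.350000), (du/dtau, dv/dtau) = (0.125000, -1.000000); Gamma_uuu = 0.000000, Gamma_uuv = 0.000000, Gamma_uvv = 0.000000, Gamma_vuu = 0.000000, Gamma_vuv = 0.000000, Gamma_vvv = 0.000000; k2 = (0.125000, -1.000000, 0.000000, 0.000000)
  k3: at (u, v) = (-0.456250, -0.350000), (du/dtau, dv/dtau) = (0.125000, -1.000000); Gamma_uuu = 0.000000, Gamma_uuv = 0.000000, Gamma_uvv = 0.000000, Gamma_vuu = 0.000000, Gamma_vuv = 0.000000, Gamma_vvv = 0.000000; k3 = (0.125000, -1.000000, 0.000000, 0.000000)
  k4: at (u, v) = (-0.450000, -0.400000), (du/dtau, dv/dtau) = (0.125000, -1.000000); Gamma_uuu = 0.000000, Gamma_uuv = 0.000000, Gamma_uvv = 0.000000, Gamma_vuu = 0.000000, Gamma_vuv = 0.000000, Gamma_vvv = 0.000000; k4 = (0.125000, -1.000000, 0.000000, 0.000000)
  Y <- Y + (h/6)(k1 + 2k2 + 2k3 + k4): u = -0.4500, v = -0.4000, du/dtau = 0.1250, dv/dtau = -1.0000

Answer: u = -0.4500, v = -0.4000, du/dtau = 0.1250, dv/dtau = -1.0000


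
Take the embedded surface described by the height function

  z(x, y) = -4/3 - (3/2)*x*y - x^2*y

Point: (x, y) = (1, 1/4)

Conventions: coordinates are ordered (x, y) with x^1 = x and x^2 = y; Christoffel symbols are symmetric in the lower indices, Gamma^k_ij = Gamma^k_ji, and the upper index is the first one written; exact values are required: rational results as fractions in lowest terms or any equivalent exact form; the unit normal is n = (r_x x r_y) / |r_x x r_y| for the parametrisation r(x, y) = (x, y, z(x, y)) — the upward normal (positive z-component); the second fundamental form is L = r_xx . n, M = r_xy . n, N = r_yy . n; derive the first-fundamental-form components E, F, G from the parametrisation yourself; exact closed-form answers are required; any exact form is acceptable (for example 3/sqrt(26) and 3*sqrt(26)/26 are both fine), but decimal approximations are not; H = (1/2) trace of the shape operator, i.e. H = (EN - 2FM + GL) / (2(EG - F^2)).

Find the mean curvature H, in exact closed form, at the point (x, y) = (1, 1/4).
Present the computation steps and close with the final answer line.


z_x = -7/8, z_y = -5/2, z_xx = -1/2, z_xy = -7/2, z_yy = 0
E = 113/64, F = 35/16, G = 29/4; answer radicand W^2 = 513/64
unnormalised second-form numerators: l = -1/2, m = -7/2, n = 0; L = l/sqrt(513/64), and similarly M = m/sqrt(W^2), N = n/sqrt(W^2)
H = (E*n - 2*F*m + G*l) / (2*(EG - F^2)*sqrt(W^2)); E*n - 2*F*m + G*l = 187/16, EG - F^2 = 513/64, so H = (374/513)/sqrt(513/64)

Answer: H = 2992*sqrt(57)/87723


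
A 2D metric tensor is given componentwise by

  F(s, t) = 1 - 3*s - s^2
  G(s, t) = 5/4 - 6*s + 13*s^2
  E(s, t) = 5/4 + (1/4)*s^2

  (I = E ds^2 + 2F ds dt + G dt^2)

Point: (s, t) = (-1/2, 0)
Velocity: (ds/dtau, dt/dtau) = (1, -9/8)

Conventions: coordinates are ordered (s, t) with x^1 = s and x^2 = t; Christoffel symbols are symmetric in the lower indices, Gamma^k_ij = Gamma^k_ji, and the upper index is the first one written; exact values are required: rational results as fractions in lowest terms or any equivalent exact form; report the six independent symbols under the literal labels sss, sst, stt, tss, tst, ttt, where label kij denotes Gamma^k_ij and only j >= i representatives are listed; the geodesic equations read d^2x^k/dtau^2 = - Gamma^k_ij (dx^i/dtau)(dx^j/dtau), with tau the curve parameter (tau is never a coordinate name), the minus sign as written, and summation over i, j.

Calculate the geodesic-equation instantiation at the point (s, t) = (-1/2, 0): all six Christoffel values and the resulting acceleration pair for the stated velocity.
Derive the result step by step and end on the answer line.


E = 21/16, F = 9/4, G = 15/2 at the point
E_s = -1/4, E_t = 0, F_s = -2, F_t = 0, G_s = -19, G_t = 0
EG - F^2 = 153/32;  g^inv = (32/153) * [[15/2, -9/4], [-9/4, 21/16]]
first-kind symbols [ij,l] = (1/2)(d_i g_jl + d_j g_il - d_l g_ij): [ss,s] = E_s/2 = -1/8, [ss,t] = F_s - E_t/2 = -2, [st,s] = E_t/2 = 0, [st,t] = G_s/2 = -19/2, [tt,s] = F_t - G_s/2 = 19/2, [tt,t] = G_t/2 = 0
Gamma^s_ij = (G*[ij,s] - F*[ij,t])/(EG - F^2), Gamma^t_ij = (E*[ij,t] - F*[ij,s])/(EG - F^2)
Gamma_sss = 38/51, Gamma_sst = 76/17, Gamma_stt = 760/51, Gamma_tss = -25/51, Gamma_tst = -133/51, Gamma_ttt = -76/17
d^2s/dtau^2 = -(Gamma_sss*(1)^2 + 2*Gamma_sst*(1)*(-9/8) + Gamma_stt*(-9/8)^2) = -3895/408
d^2t/dtau^2 = -(Gamma_tss*(1)^2 + 2*Gamma_tst*(1)*(-9/8) + Gamma_ttt*(-9/8)^2) = 229/816

Answer: Gamma_sss = 38/51, Gamma_sst = 76/17, Gamma_stt = 760/51, Gamma_tss = -25/51, Gamma_tst = -133/51, Gamma_ttt = -76/17; accelerations (d^2s/dtau^2, d^2t/dtau^2) = (-3895/408, 229/816)
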